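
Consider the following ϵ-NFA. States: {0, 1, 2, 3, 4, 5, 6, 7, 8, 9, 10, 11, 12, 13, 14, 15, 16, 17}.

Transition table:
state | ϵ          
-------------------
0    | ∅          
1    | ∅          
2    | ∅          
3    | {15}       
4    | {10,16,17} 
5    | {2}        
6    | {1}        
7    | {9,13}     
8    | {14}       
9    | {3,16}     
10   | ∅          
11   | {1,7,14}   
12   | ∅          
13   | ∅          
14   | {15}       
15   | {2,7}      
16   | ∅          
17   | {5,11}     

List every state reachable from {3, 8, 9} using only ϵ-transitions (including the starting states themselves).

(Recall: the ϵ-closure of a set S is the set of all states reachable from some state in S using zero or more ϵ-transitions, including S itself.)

{2, 3, 7, 8, 9, 13, 14, 15, 16}

Start with {3, 8, 9}.
From 3 via ϵ: add 15.
From 8 via ϵ: add 14.
From 9 via ϵ: add 16.
From 15 via ϵ: add 2, 7.
From 7 via ϵ: add 13.
No new states can be added; the closed set is {2, 3, 7, 8, 9, 13, 14, 15, 16}.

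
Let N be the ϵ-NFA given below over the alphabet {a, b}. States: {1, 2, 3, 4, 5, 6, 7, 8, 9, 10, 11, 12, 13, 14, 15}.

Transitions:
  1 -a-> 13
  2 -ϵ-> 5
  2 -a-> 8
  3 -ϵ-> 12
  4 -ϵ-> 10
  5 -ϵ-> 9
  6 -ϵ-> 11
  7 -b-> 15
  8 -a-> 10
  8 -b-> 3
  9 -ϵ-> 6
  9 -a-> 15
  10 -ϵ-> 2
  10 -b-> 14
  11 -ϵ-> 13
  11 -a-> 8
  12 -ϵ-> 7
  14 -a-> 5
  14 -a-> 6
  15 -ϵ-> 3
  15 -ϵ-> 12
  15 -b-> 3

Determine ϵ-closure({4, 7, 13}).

{2, 4, 5, 6, 7, 9, 10, 11, 13}

Start with {4, 7, 13}.
From 4 via ϵ: add 10.
From 10 via ϵ: add 2.
From 2 via ϵ: add 5.
From 5 via ϵ: add 9.
From 9 via ϵ: add 6.
From 6 via ϵ: add 11.
No new states can be added; the closed set is {2, 4, 5, 6, 7, 9, 10, 11, 13}.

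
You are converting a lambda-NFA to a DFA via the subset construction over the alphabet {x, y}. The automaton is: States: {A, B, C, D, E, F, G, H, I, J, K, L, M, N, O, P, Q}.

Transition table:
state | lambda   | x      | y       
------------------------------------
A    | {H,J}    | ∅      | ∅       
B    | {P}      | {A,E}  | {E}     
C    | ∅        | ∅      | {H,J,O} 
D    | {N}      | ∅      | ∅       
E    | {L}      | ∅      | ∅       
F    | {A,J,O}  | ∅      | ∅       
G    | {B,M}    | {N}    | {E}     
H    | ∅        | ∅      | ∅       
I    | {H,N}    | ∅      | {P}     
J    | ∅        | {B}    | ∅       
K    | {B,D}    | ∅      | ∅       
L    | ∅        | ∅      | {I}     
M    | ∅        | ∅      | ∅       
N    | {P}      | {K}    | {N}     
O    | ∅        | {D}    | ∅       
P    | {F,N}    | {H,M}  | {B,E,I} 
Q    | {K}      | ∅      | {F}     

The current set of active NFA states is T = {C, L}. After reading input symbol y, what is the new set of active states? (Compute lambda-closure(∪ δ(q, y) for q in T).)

C on y → {H, J, O}.
L on y → {I}.
Union after reading y: {H, I, J, O}.
Now take the lambda-closure:
From I via lambda: add N.
From N via lambda: add P.
From P via lambda: add F.
From F via lambda: add A.
No new states can be added; the closed set is {A, F, H, I, J, N, O, P}.

{A, F, H, I, J, N, O, P}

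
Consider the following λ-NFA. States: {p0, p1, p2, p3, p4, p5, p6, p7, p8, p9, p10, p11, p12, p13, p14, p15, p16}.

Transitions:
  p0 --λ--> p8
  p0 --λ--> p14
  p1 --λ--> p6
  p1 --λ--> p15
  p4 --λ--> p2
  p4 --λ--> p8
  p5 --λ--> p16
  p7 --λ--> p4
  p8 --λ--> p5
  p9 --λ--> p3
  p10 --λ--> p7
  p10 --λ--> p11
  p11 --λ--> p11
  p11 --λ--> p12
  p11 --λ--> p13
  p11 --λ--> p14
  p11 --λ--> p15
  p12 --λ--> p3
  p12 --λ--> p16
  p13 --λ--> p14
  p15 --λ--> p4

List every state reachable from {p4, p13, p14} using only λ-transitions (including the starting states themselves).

Start with {p4, p13, p14}.
From p4 via λ: add p2, p8.
From p8 via λ: add p5.
From p5 via λ: add p16.
No new states can be added; the closed set is {p2, p4, p5, p8, p13, p14, p16}.

{p2, p4, p5, p8, p13, p14, p16}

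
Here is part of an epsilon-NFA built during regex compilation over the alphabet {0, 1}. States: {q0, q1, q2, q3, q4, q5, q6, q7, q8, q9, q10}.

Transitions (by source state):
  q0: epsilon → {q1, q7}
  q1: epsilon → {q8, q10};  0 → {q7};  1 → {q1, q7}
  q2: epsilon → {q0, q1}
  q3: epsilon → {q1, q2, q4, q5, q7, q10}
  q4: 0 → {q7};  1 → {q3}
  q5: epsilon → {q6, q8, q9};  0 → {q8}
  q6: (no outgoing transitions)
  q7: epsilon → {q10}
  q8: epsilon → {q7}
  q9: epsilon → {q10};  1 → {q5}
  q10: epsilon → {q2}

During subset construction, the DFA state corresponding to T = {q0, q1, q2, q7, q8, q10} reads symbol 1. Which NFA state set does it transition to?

q1 on 1 → {q1, q7}.
No 1-transition from q0, q2, q7, q8, q10.
Union after reading 1: {q1, q7}.
Now take the epsilon-closure:
From q1 via epsilon: add q8, q10.
From q10 via epsilon: add q2.
From q2 via epsilon: add q0.
No new states can be added; the closed set is {q0, q1, q2, q7, q8, q10}.

{q0, q1, q2, q7, q8, q10}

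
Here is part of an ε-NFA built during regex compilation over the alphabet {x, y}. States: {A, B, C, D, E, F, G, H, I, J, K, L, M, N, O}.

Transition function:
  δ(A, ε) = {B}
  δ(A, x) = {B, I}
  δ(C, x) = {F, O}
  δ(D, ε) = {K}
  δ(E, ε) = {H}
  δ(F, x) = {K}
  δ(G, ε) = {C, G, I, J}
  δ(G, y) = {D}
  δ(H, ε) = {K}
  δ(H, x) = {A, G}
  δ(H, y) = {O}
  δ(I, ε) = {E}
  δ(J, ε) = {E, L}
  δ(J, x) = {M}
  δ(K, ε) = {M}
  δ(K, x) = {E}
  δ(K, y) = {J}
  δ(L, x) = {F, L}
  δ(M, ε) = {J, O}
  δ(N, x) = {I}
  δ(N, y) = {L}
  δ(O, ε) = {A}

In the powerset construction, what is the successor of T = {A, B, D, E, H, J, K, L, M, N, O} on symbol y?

H on y → {O}.
K on y → {J}.
N on y → {L}.
No y-transition from A, B, D, E, J, L, M, O.
Union after reading y: {J, L, O}.
Now take the ε-closure:
From J via ε: add E.
From O via ε: add A.
From A via ε: add B.
From E via ε: add H.
From H via ε: add K.
From K via ε: add M.
No new states can be added; the closed set is {A, B, E, H, J, K, L, M, O}.

{A, B, E, H, J, K, L, M, O}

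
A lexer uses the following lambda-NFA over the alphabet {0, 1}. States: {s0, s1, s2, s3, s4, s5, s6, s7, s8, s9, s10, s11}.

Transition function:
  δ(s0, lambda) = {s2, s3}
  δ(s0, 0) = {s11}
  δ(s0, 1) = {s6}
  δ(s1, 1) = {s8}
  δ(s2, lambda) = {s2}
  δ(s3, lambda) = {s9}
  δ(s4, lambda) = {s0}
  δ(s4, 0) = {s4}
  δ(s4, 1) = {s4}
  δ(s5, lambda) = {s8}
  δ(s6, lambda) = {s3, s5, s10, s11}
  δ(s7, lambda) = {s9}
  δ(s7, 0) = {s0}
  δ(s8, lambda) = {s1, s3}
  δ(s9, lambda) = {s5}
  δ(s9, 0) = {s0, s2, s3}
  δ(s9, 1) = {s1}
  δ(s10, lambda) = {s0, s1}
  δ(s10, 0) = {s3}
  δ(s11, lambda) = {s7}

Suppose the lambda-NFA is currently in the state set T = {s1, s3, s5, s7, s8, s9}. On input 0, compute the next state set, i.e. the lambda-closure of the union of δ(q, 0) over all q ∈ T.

{s0, s1, s2, s3, s5, s8, s9}

s7 on 0 → {s0}.
s9 on 0 → {s0, s2, s3}.
No 0-transition from s1, s3, s5, s8.
Union after reading 0: {s0, s2, s3}.
Now take the lambda-closure:
From s3 via lambda: add s9.
From s9 via lambda: add s5.
From s5 via lambda: add s8.
From s8 via lambda: add s1.
No new states can be added; the closed set is {s0, s1, s2, s3, s5, s8, s9}.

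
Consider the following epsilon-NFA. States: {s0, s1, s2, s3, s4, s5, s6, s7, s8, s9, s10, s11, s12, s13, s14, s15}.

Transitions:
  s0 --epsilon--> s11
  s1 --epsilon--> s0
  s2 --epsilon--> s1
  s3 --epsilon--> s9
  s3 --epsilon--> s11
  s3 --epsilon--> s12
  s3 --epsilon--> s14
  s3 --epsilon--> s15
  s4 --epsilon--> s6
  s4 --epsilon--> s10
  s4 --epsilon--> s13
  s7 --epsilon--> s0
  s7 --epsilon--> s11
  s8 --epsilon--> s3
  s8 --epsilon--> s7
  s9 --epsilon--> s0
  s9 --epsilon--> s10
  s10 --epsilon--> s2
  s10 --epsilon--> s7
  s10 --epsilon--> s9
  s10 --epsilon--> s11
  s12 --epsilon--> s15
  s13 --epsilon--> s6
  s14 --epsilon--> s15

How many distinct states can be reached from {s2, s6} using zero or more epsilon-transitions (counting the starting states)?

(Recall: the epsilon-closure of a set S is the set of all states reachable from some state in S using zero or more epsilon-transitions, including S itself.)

Start with {s2, s6}.
From s2 via epsilon: add s1.
From s1 via epsilon: add s0.
From s0 via epsilon: add s11.
epsilon-closure = {s0, s1, s2, s6, s11}, which has 5 states.

5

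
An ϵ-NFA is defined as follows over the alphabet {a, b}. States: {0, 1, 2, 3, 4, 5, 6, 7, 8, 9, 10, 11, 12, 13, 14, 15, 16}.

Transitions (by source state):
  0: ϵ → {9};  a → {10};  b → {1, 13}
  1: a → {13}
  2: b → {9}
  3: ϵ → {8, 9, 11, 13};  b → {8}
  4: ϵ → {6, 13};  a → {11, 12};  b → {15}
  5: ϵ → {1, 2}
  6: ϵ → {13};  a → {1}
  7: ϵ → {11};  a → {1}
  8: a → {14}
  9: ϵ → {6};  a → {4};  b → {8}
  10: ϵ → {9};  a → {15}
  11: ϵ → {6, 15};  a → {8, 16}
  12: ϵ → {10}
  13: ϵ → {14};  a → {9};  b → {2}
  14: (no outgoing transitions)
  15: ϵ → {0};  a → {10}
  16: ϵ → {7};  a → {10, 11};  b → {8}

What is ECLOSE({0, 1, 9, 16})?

{0, 1, 6, 7, 9, 11, 13, 14, 15, 16}

Start with {0, 1, 9, 16}.
From 9 via ϵ: add 6.
From 16 via ϵ: add 7.
From 6 via ϵ: add 13.
From 7 via ϵ: add 11.
From 11 via ϵ: add 15.
From 13 via ϵ: add 14.
No new states can be added; the closed set is {0, 1, 6, 7, 9, 11, 13, 14, 15, 16}.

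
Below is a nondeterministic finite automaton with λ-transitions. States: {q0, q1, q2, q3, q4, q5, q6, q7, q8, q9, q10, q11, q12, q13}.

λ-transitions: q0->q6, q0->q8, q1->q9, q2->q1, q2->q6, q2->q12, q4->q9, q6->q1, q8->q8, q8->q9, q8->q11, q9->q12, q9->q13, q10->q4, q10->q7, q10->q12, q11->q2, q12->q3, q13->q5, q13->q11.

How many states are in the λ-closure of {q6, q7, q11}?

Start with {q6, q7, q11}.
From q6 via λ: add q1.
From q11 via λ: add q2.
From q1 via λ: add q9.
From q2 via λ: add q12.
From q9 via λ: add q13.
From q12 via λ: add q3.
From q13 via λ: add q5.
λ-closure = {q1, q2, q3, q5, q6, q7, q9, q11, q12, q13}, which has 10 states.

10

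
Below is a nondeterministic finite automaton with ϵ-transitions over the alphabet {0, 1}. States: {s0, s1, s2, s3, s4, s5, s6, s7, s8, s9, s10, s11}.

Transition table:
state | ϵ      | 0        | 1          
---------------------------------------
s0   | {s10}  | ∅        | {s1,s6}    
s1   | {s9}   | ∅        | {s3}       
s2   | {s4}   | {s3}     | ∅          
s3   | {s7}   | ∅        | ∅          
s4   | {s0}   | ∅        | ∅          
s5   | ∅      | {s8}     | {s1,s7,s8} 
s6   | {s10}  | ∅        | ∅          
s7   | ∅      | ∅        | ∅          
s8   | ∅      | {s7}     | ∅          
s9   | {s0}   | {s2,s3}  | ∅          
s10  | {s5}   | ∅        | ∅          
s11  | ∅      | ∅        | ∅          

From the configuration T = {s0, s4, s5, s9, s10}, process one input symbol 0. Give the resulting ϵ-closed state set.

{s0, s2, s3, s4, s5, s7, s8, s10}

s5 on 0 → {s8}.
s9 on 0 → {s2, s3}.
No 0-transition from s0, s4, s10.
Union after reading 0: {s2, s3, s8}.
Now take the ϵ-closure:
From s2 via ϵ: add s4.
From s3 via ϵ: add s7.
From s4 via ϵ: add s0.
From s0 via ϵ: add s10.
From s10 via ϵ: add s5.
No new states can be added; the closed set is {s0, s2, s3, s4, s5, s7, s8, s10}.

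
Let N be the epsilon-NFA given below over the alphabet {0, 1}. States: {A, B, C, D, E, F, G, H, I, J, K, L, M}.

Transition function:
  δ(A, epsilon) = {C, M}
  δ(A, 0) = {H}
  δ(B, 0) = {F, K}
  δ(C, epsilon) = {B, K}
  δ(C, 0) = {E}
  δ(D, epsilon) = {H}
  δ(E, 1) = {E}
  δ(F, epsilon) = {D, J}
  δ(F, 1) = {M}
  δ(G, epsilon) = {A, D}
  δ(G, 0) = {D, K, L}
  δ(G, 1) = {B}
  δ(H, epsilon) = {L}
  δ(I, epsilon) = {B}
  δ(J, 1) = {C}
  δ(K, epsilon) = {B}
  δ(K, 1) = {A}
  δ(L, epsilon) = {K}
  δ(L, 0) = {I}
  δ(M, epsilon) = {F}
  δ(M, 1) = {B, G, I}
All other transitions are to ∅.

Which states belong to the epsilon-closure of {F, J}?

Start with {F, J}.
From F via epsilon: add D.
From D via epsilon: add H.
From H via epsilon: add L.
From L via epsilon: add K.
From K via epsilon: add B.
No new states can be added; the closed set is {B, D, F, H, J, K, L}.

{B, D, F, H, J, K, L}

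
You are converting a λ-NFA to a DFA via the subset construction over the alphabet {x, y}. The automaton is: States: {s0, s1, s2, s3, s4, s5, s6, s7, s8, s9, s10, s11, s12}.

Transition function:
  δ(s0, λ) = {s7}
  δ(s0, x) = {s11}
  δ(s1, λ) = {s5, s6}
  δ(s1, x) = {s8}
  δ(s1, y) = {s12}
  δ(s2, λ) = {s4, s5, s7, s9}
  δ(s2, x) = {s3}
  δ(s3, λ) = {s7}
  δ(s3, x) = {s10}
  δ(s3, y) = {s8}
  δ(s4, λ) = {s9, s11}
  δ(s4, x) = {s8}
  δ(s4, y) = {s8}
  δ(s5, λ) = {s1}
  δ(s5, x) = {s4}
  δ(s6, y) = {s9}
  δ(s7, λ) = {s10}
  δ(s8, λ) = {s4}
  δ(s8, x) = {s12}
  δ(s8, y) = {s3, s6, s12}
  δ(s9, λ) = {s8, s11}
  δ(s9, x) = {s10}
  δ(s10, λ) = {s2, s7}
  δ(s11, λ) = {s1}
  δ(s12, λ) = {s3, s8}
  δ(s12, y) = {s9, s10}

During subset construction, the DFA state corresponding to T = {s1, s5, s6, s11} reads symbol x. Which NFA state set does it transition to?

s1 on x → {s8}.
s5 on x → {s4}.
No x-transition from s6, s11.
Union after reading x: {s4, s8}.
Now take the λ-closure:
From s4 via λ: add s9, s11.
From s11 via λ: add s1.
From s1 via λ: add s5, s6.
No new states can be added; the closed set is {s1, s4, s5, s6, s8, s9, s11}.

{s1, s4, s5, s6, s8, s9, s11}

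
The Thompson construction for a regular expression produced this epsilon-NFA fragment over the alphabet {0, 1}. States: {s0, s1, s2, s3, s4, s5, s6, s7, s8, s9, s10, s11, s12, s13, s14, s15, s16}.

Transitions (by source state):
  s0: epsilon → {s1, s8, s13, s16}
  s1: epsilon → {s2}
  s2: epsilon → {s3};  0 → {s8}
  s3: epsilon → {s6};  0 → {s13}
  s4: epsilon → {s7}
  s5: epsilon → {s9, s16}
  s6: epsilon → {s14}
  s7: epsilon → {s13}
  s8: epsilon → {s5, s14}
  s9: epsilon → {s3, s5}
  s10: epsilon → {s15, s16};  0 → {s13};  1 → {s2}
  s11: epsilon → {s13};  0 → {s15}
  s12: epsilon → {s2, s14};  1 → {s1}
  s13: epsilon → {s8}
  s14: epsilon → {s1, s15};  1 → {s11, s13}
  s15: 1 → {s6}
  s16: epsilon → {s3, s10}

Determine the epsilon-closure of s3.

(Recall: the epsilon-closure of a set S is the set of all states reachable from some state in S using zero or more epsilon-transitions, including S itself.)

Start with {s3}.
From s3 via epsilon: add s6.
From s6 via epsilon: add s14.
From s14 via epsilon: add s1, s15.
From s1 via epsilon: add s2.
No new states can be added; the closed set is {s1, s2, s3, s6, s14, s15}.

{s1, s2, s3, s6, s14, s15}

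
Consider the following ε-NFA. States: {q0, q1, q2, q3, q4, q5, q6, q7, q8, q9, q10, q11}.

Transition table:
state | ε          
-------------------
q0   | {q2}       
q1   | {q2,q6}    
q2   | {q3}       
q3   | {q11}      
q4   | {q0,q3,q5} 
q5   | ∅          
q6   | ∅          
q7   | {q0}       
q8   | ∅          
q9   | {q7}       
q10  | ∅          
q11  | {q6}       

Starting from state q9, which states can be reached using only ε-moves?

{q0, q2, q3, q6, q7, q9, q11}

Start with {q9}.
From q9 via ε: add q7.
From q7 via ε: add q0.
From q0 via ε: add q2.
From q2 via ε: add q3.
From q3 via ε: add q11.
From q11 via ε: add q6.
No new states can be added; the closed set is {q0, q2, q3, q6, q7, q9, q11}.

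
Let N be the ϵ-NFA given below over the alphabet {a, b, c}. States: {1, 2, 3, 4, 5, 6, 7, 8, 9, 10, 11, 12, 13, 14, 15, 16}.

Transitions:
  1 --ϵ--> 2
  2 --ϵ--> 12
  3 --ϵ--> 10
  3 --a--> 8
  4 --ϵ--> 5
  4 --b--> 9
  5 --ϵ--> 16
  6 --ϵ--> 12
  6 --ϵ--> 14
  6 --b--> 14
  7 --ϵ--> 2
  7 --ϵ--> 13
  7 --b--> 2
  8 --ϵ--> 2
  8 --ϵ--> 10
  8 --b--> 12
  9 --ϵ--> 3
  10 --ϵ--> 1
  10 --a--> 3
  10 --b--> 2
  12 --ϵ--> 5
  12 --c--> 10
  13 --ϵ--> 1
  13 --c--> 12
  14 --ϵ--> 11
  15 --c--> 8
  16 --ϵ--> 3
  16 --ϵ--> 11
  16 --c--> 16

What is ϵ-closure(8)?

{1, 2, 3, 5, 8, 10, 11, 12, 16}

Start with {8}.
From 8 via ϵ: add 2, 10.
From 2 via ϵ: add 12.
From 10 via ϵ: add 1.
From 12 via ϵ: add 5.
From 5 via ϵ: add 16.
From 16 via ϵ: add 3, 11.
No new states can be added; the closed set is {1, 2, 3, 5, 8, 10, 11, 12, 16}.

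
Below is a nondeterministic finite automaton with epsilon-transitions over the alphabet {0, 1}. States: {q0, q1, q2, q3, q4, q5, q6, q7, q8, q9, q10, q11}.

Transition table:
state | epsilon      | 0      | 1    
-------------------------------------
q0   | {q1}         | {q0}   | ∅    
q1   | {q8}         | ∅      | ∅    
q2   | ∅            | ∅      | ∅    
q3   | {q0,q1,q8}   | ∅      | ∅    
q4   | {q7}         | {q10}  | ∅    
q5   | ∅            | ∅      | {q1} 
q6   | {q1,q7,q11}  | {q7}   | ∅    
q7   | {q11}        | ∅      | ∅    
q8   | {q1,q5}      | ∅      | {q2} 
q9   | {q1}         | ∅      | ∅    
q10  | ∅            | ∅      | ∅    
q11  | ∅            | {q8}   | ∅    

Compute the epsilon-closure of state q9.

Start with {q9}.
From q9 via epsilon: add q1.
From q1 via epsilon: add q8.
From q8 via epsilon: add q5.
No new states can be added; the closed set is {q1, q5, q8, q9}.

{q1, q5, q8, q9}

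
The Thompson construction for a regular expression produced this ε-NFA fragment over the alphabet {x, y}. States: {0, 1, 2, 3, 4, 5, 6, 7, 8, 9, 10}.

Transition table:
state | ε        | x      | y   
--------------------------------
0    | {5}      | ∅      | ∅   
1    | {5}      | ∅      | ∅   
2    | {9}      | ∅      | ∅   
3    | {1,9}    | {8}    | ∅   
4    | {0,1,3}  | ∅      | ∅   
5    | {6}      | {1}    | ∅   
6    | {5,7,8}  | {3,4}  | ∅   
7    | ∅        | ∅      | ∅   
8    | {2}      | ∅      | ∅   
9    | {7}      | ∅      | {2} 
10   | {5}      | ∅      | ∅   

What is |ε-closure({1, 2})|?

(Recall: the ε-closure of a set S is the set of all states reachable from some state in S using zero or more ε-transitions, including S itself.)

Start with {1, 2}.
From 1 via ε: add 5.
From 2 via ε: add 9.
From 5 via ε: add 6.
From 9 via ε: add 7.
From 6 via ε: add 8.
ε-closure = {1, 2, 5, 6, 7, 8, 9}, which has 7 states.

7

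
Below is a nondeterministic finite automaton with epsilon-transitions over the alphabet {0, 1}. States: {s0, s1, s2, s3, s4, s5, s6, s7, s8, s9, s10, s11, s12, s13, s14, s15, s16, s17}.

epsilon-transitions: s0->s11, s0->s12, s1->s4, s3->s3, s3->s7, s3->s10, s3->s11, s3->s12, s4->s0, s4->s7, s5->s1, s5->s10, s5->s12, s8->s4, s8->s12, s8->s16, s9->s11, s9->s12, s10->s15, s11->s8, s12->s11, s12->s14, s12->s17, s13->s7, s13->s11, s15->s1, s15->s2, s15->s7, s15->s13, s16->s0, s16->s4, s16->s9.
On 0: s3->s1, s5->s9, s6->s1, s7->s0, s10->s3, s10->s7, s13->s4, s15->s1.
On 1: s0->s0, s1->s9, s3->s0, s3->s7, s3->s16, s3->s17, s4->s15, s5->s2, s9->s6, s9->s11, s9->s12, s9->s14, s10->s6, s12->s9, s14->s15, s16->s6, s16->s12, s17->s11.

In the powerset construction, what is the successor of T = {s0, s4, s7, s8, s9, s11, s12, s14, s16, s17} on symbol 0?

s7 on 0 → {s0}.
No 0-transition from s0, s4, s8, s9, s11, s12, s14, s16, s17.
Union after reading 0: {s0}.
Now take the epsilon-closure:
From s0 via epsilon: add s11, s12.
From s11 via epsilon: add s8.
From s12 via epsilon: add s14, s17.
From s8 via epsilon: add s4, s16.
From s4 via epsilon: add s7.
From s16 via epsilon: add s9.
No new states can be added; the closed set is {s0, s4, s7, s8, s9, s11, s12, s14, s16, s17}.

{s0, s4, s7, s8, s9, s11, s12, s14, s16, s17}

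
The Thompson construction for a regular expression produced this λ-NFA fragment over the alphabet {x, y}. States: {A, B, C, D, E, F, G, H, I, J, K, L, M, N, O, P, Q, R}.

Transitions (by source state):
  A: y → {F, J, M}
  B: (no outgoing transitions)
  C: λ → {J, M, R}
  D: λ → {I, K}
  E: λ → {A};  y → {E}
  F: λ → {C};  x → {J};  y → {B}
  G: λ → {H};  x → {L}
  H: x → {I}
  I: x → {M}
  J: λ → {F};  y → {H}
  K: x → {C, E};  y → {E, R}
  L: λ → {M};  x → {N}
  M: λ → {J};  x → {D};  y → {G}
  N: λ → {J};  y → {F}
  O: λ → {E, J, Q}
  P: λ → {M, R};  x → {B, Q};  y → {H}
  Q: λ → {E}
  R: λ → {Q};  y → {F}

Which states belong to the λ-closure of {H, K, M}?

Start with {H, K, M}.
From M via λ: add J.
From J via λ: add F.
From F via λ: add C.
From C via λ: add R.
From R via λ: add Q.
From Q via λ: add E.
From E via λ: add A.
No new states can be added; the closed set is {A, C, E, F, H, J, K, M, Q, R}.

{A, C, E, F, H, J, K, M, Q, R}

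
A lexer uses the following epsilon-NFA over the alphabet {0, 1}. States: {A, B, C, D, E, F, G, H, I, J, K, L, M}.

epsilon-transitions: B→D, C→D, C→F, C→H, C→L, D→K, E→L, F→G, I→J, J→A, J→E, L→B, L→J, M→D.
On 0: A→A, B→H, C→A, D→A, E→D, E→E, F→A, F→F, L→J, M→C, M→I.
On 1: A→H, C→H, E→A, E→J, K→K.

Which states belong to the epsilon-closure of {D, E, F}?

Start with {D, E, F}.
From D via epsilon: add K.
From E via epsilon: add L.
From F via epsilon: add G.
From L via epsilon: add B, J.
From J via epsilon: add A.
No new states can be added; the closed set is {A, B, D, E, F, G, J, K, L}.

{A, B, D, E, F, G, J, K, L}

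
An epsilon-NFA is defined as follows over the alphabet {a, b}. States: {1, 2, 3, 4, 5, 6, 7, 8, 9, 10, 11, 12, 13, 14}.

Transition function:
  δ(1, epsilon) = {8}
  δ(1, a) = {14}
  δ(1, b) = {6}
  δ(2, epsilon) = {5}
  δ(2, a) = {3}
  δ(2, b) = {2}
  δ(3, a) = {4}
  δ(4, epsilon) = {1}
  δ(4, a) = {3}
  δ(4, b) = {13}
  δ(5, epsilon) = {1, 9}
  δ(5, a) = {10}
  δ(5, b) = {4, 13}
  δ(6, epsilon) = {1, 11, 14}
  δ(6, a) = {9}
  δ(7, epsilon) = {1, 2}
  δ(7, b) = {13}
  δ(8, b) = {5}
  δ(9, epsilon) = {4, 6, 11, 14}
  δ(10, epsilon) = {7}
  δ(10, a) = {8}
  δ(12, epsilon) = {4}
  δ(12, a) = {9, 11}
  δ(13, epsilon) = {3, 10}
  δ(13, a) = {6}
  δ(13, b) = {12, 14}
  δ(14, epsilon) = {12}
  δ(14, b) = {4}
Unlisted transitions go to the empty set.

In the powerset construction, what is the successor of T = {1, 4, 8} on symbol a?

1 on a → {14}.
4 on a → {3}.
No a-transition from 8.
Union after reading a: {3, 14}.
Now take the epsilon-closure:
From 14 via epsilon: add 12.
From 12 via epsilon: add 4.
From 4 via epsilon: add 1.
From 1 via epsilon: add 8.
No new states can be added; the closed set is {1, 3, 4, 8, 12, 14}.

{1, 3, 4, 8, 12, 14}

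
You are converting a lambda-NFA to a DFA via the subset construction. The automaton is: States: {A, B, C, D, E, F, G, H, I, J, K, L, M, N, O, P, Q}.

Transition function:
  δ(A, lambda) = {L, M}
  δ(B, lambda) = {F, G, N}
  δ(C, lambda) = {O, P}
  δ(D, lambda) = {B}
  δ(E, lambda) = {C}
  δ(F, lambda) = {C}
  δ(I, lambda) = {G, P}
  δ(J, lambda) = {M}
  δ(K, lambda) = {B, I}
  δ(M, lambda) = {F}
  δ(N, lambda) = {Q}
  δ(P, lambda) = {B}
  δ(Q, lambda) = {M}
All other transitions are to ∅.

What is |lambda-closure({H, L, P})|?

11

Start with {H, L, P}.
From P via lambda: add B.
From B via lambda: add F, G, N.
From F via lambda: add C.
From N via lambda: add Q.
From C via lambda: add O.
From Q via lambda: add M.
lambda-closure = {B, C, F, G, H, L, M, N, O, P, Q}, which has 11 states.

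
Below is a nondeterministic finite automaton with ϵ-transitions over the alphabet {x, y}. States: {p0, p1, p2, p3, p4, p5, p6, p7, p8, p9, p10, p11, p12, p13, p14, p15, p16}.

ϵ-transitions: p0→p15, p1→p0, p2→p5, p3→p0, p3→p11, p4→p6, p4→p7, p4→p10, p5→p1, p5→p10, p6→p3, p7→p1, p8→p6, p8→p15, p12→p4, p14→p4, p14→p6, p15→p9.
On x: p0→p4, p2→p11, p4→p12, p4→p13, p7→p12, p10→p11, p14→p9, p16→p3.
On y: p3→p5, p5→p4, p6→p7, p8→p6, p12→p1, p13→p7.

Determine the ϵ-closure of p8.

Start with {p8}.
From p8 via ϵ: add p6, p15.
From p6 via ϵ: add p3.
From p15 via ϵ: add p9.
From p3 via ϵ: add p0, p11.
No new states can be added; the closed set is {p0, p3, p6, p8, p9, p11, p15}.

{p0, p3, p6, p8, p9, p11, p15}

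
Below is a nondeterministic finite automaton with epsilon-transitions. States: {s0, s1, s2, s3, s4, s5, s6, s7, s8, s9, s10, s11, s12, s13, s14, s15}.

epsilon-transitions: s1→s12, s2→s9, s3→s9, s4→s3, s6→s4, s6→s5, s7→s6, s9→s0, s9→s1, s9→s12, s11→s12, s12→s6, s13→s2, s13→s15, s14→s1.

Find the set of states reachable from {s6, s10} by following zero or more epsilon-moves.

{s0, s1, s3, s4, s5, s6, s9, s10, s12}

Start with {s6, s10}.
From s6 via epsilon: add s4, s5.
From s4 via epsilon: add s3.
From s3 via epsilon: add s9.
From s9 via epsilon: add s0, s1, s12.
No new states can be added; the closed set is {s0, s1, s3, s4, s5, s6, s9, s10, s12}.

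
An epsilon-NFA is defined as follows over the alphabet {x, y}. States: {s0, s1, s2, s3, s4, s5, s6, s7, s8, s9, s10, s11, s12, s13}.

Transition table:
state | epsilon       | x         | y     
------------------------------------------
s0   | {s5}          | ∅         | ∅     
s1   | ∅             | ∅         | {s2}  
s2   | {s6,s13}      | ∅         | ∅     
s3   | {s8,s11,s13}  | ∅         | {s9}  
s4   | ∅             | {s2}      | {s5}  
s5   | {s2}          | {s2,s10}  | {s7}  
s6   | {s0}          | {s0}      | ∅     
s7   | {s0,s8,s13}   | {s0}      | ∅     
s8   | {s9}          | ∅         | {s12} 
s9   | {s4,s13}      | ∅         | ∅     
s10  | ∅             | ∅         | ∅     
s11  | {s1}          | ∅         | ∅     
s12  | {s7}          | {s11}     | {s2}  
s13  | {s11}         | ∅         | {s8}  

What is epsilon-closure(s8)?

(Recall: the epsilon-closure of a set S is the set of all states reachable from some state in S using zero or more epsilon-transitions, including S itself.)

{s1, s4, s8, s9, s11, s13}

Start with {s8}.
From s8 via epsilon: add s9.
From s9 via epsilon: add s4, s13.
From s13 via epsilon: add s11.
From s11 via epsilon: add s1.
No new states can be added; the closed set is {s1, s4, s8, s9, s11, s13}.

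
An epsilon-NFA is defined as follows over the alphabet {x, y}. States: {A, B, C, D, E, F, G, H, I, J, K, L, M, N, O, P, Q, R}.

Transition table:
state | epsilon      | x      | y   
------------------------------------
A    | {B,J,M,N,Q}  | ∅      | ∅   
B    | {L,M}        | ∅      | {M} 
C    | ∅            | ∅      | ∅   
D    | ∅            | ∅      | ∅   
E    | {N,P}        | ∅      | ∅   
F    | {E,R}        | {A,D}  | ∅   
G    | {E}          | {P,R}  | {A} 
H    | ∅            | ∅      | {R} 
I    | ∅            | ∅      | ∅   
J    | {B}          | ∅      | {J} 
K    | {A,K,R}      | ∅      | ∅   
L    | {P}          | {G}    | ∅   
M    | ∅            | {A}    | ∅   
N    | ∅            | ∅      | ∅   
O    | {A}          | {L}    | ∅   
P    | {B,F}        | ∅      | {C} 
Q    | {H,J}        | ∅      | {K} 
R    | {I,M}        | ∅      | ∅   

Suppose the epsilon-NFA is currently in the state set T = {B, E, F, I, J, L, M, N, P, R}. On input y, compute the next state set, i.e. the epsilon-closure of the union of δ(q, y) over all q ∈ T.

{B, C, E, F, I, J, L, M, N, P, R}

B on y → {M}.
J on y → {J}.
P on y → {C}.
No y-transition from E, F, I, L, M, N, R.
Union after reading y: {C, J, M}.
Now take the epsilon-closure:
From J via epsilon: add B.
From B via epsilon: add L.
From L via epsilon: add P.
From P via epsilon: add F.
From F via epsilon: add E, R.
From E via epsilon: add N.
From R via epsilon: add I.
No new states can be added; the closed set is {B, C, E, F, I, J, L, M, N, P, R}.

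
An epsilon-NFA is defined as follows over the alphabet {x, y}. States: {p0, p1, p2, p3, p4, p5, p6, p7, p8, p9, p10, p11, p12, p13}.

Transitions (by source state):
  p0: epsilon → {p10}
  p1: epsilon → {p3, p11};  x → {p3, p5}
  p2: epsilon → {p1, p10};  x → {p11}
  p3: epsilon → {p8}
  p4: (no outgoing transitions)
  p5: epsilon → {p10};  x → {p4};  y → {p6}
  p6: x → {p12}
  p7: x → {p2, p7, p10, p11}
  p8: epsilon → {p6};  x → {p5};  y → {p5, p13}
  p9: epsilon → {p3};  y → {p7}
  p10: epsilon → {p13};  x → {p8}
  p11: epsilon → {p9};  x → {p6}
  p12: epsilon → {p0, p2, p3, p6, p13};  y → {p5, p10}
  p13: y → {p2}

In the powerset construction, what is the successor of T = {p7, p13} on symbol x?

{p1, p2, p3, p6, p7, p8, p9, p10, p11, p13}

p7 on x → {p2, p7, p10, p11}.
No x-transition from p13.
Union after reading x: {p2, p7, p10, p11}.
Now take the epsilon-closure:
From p2 via epsilon: add p1.
From p10 via epsilon: add p13.
From p11 via epsilon: add p9.
From p1 via epsilon: add p3.
From p3 via epsilon: add p8.
From p8 via epsilon: add p6.
No new states can be added; the closed set is {p1, p2, p3, p6, p7, p8, p9, p10, p11, p13}.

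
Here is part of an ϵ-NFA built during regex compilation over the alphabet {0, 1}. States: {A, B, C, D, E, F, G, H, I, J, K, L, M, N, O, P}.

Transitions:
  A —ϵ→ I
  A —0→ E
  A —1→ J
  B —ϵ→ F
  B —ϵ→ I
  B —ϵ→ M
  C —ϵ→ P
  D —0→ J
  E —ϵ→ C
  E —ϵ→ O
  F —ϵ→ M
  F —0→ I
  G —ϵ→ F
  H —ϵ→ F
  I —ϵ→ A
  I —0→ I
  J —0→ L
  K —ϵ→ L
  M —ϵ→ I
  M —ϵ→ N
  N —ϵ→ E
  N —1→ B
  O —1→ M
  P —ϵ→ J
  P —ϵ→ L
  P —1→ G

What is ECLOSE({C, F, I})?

Start with {C, F, I}.
From C via ϵ: add P.
From F via ϵ: add M.
From I via ϵ: add A.
From M via ϵ: add N.
From P via ϵ: add J, L.
From N via ϵ: add E.
From E via ϵ: add O.
No new states can be added; the closed set is {A, C, E, F, I, J, L, M, N, O, P}.

{A, C, E, F, I, J, L, M, N, O, P}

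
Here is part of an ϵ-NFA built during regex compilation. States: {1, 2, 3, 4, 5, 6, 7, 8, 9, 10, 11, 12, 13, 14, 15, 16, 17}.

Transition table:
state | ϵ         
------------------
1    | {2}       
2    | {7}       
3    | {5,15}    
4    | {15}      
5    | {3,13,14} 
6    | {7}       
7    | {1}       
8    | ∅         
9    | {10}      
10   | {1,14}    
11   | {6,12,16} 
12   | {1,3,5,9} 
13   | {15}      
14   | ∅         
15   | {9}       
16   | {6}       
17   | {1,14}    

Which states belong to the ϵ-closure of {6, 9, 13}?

{1, 2, 6, 7, 9, 10, 13, 14, 15}

Start with {6, 9, 13}.
From 6 via ϵ: add 7.
From 9 via ϵ: add 10.
From 13 via ϵ: add 15.
From 7 via ϵ: add 1.
From 10 via ϵ: add 14.
From 1 via ϵ: add 2.
No new states can be added; the closed set is {1, 2, 6, 7, 9, 10, 13, 14, 15}.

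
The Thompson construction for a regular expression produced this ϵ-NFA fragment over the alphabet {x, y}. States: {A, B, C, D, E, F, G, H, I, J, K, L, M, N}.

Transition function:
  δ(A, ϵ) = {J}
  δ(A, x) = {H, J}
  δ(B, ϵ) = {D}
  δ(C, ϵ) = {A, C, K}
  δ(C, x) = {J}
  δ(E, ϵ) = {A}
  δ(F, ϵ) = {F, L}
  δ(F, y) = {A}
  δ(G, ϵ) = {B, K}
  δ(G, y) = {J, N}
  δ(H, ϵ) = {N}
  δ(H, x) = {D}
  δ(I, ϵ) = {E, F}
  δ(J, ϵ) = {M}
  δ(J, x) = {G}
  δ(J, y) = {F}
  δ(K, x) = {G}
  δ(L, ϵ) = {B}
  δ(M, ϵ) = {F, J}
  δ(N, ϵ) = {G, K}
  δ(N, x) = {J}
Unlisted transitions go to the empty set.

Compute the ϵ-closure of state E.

{A, B, D, E, F, J, L, M}

Start with {E}.
From E via ϵ: add A.
From A via ϵ: add J.
From J via ϵ: add M.
From M via ϵ: add F.
From F via ϵ: add L.
From L via ϵ: add B.
From B via ϵ: add D.
No new states can be added; the closed set is {A, B, D, E, F, J, L, M}.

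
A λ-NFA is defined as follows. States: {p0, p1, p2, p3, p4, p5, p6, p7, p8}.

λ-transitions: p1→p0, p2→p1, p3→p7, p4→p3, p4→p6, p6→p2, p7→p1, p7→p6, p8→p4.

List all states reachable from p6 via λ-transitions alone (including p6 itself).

{p0, p1, p2, p6}

Start with {p6}.
From p6 via λ: add p2.
From p2 via λ: add p1.
From p1 via λ: add p0.
No new states can be added; the closed set is {p0, p1, p2, p6}.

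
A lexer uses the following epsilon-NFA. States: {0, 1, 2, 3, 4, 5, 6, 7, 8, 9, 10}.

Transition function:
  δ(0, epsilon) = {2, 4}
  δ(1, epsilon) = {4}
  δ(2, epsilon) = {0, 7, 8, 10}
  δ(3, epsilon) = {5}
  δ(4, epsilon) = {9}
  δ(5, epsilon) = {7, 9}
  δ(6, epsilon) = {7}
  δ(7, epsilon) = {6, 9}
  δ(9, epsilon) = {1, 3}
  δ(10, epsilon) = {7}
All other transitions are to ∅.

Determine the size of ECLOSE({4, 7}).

Start with {4, 7}.
From 4 via epsilon: add 9.
From 7 via epsilon: add 6.
From 9 via epsilon: add 1, 3.
From 3 via epsilon: add 5.
epsilon-closure = {1, 3, 4, 5, 6, 7, 9}, which has 7 states.

7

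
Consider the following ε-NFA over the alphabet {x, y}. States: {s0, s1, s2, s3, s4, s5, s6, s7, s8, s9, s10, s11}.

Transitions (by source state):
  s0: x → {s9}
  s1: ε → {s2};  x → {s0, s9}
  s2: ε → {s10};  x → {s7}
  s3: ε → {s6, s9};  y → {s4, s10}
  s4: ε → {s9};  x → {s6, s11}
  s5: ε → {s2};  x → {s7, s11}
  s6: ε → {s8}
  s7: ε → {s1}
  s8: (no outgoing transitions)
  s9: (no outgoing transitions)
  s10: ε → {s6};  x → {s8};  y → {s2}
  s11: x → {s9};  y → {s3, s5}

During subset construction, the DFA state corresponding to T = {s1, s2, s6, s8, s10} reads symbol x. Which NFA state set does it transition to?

{s0, s1, s2, s6, s7, s8, s9, s10}

s1 on x → {s0, s9}.
s2 on x → {s7}.
s10 on x → {s8}.
No x-transition from s6, s8.
Union after reading x: {s0, s7, s8, s9}.
Now take the ε-closure:
From s7 via ε: add s1.
From s1 via ε: add s2.
From s2 via ε: add s10.
From s10 via ε: add s6.
No new states can be added; the closed set is {s0, s1, s2, s6, s7, s8, s9, s10}.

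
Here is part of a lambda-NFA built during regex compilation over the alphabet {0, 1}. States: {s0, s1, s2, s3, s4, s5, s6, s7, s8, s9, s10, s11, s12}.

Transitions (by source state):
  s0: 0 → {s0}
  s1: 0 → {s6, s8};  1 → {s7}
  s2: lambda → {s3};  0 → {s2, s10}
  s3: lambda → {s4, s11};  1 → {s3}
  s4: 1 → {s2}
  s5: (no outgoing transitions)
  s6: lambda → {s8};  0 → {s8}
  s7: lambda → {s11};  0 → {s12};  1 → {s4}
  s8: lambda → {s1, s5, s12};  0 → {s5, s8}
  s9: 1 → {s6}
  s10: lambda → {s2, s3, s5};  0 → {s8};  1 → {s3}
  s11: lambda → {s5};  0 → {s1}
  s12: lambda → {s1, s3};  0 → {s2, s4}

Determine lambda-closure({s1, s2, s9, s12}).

Start with {s1, s2, s9, s12}.
From s2 via lambda: add s3.
From s3 via lambda: add s4, s11.
From s11 via lambda: add s5.
No new states can be added; the closed set is {s1, s2, s3, s4, s5, s9, s11, s12}.

{s1, s2, s3, s4, s5, s9, s11, s12}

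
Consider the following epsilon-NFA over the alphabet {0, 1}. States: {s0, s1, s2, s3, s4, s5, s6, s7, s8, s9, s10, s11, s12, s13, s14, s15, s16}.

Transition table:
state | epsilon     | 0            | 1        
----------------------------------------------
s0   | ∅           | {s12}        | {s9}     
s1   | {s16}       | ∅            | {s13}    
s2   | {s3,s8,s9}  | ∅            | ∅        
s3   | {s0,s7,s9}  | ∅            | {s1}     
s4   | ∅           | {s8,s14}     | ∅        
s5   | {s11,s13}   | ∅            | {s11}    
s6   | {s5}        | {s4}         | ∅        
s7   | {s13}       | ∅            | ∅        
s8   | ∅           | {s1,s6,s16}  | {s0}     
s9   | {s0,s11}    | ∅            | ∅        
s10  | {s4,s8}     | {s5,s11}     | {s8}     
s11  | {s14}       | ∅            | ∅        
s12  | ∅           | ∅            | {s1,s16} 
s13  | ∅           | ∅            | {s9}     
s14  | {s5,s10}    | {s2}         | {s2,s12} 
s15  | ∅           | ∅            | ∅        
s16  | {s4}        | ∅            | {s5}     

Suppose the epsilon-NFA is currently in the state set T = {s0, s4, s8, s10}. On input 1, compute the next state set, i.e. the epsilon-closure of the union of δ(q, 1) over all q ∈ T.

{s0, s4, s5, s8, s9, s10, s11, s13, s14}

s0 on 1 → {s9}.
s8 on 1 → {s0}.
s10 on 1 → {s8}.
No 1-transition from s4.
Union after reading 1: {s0, s8, s9}.
Now take the epsilon-closure:
From s9 via epsilon: add s11.
From s11 via epsilon: add s14.
From s14 via epsilon: add s5, s10.
From s5 via epsilon: add s13.
From s10 via epsilon: add s4.
No new states can be added; the closed set is {s0, s4, s5, s8, s9, s10, s11, s13, s14}.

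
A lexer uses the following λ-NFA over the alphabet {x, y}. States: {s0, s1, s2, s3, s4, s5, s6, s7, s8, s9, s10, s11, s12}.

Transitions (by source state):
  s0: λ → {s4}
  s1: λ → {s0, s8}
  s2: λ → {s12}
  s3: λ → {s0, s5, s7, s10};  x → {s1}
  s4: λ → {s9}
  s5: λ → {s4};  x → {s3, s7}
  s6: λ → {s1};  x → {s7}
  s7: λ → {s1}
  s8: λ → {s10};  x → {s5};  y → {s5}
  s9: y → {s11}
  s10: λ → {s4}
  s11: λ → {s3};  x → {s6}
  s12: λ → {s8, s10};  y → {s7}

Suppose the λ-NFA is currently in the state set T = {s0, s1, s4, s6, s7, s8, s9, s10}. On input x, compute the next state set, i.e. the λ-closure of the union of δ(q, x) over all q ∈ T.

s6 on x → {s7}.
s8 on x → {s5}.
No x-transition from s0, s1, s4, s7, s9, s10.
Union after reading x: {s5, s7}.
Now take the λ-closure:
From s5 via λ: add s4.
From s7 via λ: add s1.
From s1 via λ: add s0, s8.
From s4 via λ: add s9.
From s8 via λ: add s10.
No new states can be added; the closed set is {s0, s1, s4, s5, s7, s8, s9, s10}.

{s0, s1, s4, s5, s7, s8, s9, s10}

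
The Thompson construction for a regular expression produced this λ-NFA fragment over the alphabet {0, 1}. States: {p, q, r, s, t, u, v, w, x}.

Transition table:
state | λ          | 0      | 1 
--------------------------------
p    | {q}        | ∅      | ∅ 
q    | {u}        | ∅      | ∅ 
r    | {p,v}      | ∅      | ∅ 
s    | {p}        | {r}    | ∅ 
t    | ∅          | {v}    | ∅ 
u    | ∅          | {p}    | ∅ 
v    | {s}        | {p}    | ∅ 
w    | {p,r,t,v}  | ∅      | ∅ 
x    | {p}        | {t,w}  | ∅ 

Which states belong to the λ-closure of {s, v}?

{p, q, s, u, v}

Start with {s, v}.
From s via λ: add p.
From p via λ: add q.
From q via λ: add u.
No new states can be added; the closed set is {p, q, s, u, v}.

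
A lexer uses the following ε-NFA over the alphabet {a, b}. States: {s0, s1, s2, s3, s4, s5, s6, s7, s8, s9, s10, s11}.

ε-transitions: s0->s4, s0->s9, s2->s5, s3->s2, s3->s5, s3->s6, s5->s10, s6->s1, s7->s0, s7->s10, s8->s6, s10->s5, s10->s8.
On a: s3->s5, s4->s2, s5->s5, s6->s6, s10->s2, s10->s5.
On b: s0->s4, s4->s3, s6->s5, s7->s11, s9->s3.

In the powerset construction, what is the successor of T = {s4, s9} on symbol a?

{s1, s2, s5, s6, s8, s10}

s4 on a → {s2}.
No a-transition from s9.
Union after reading a: {s2}.
Now take the ε-closure:
From s2 via ε: add s5.
From s5 via ε: add s10.
From s10 via ε: add s8.
From s8 via ε: add s6.
From s6 via ε: add s1.
No new states can be added; the closed set is {s1, s2, s5, s6, s8, s10}.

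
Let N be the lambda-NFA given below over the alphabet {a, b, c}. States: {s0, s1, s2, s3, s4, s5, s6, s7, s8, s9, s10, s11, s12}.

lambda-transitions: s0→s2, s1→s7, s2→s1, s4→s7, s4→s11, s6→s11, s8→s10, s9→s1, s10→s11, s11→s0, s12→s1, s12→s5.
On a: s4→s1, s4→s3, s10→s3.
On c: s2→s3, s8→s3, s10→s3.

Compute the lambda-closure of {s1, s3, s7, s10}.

{s0, s1, s2, s3, s7, s10, s11}

Start with {s1, s3, s7, s10}.
From s10 via lambda: add s11.
From s11 via lambda: add s0.
From s0 via lambda: add s2.
No new states can be added; the closed set is {s0, s1, s2, s3, s7, s10, s11}.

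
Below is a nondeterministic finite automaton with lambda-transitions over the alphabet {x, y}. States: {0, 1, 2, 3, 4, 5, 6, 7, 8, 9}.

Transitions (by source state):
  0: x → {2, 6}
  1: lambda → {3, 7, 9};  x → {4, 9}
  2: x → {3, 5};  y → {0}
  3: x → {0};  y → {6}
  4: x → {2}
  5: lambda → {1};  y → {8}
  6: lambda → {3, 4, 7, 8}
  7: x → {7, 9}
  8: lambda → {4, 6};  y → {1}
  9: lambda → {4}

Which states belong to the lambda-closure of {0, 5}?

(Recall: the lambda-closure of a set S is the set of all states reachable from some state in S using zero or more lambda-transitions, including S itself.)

Start with {0, 5}.
From 5 via lambda: add 1.
From 1 via lambda: add 3, 7, 9.
From 9 via lambda: add 4.
No new states can be added; the closed set is {0, 1, 3, 4, 5, 7, 9}.

{0, 1, 3, 4, 5, 7, 9}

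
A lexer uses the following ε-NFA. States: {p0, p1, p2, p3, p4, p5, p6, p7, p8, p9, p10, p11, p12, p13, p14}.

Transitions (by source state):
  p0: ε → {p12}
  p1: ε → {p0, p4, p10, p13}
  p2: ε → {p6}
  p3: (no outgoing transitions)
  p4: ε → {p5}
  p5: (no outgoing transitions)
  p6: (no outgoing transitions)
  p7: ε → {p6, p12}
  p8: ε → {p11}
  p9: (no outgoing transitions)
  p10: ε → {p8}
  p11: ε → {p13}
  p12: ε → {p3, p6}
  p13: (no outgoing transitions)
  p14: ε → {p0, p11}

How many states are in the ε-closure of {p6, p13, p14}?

Start with {p6, p13, p14}.
From p14 via ε: add p0, p11.
From p0 via ε: add p12.
From p12 via ε: add p3.
ε-closure = {p0, p3, p6, p11, p12, p13, p14}, which has 7 states.

7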